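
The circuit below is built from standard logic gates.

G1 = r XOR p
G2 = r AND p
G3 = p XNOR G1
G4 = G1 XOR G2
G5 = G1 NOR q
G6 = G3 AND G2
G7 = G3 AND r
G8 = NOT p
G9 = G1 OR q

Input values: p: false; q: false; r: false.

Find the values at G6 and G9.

G6 = false; G9 = false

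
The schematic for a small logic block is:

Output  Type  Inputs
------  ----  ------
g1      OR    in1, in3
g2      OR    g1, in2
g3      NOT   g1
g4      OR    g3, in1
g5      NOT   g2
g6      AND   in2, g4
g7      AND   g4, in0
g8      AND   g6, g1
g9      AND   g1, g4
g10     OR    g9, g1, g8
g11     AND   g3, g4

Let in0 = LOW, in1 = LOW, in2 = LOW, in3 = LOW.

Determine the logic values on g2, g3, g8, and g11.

g1 = in1 OR in3 = LOW OR LOW = LOW
g2 = g1 OR in2 = LOW OR LOW = LOW
g3 = NOT g1 = NOT LOW = HIGH
g4 = g3 OR in1 = HIGH OR LOW = HIGH
g6 = in2 AND g4 = LOW AND HIGH = LOW
g8 = g6 AND g1 = LOW AND LOW = LOW
g11 = g3 AND g4 = HIGH AND HIGH = HIGH

g2 = LOW  g3 = HIGH  g8 = LOW  g11 = HIGH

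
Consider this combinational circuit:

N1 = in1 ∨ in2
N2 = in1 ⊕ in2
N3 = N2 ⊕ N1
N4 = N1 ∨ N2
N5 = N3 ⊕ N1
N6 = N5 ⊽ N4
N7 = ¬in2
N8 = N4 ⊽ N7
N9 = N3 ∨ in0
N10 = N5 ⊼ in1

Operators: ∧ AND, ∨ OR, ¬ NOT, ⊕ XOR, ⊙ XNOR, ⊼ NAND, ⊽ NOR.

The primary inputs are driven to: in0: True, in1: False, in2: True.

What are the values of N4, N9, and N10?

N1 = in1 OR in2 = False OR True = True
N2 = in1 XOR in2 = False XOR True = True
N3 = N2 XOR N1 = True XOR True = False
N4 = N1 OR N2 = True OR True = True
N5 = N3 XOR N1 = False XOR True = True
N9 = N3 OR in0 = False OR True = True
N10 = N5 NAND in1 = True NAND False = True

N4 = True  N9 = True  N10 = True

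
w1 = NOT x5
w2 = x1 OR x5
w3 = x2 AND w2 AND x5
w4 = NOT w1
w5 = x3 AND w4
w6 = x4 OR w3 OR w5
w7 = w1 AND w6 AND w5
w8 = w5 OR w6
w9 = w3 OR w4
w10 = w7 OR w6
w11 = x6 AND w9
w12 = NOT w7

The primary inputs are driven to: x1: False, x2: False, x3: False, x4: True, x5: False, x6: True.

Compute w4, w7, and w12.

w4 = False  w7 = False  w12 = True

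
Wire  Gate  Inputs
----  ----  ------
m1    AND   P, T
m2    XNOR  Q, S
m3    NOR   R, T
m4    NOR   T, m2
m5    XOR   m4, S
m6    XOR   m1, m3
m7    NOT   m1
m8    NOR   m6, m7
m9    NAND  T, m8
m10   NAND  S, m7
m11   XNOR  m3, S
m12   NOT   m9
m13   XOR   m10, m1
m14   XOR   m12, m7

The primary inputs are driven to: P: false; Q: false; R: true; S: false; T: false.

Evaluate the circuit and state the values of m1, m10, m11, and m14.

m1 = P AND T = false AND false = false
m3 = R NOR T = true NOR false = false
m6 = m1 XOR m3 = false XOR false = false
m7 = NOT m1 = NOT false = true
m8 = m6 NOR m7 = false NOR true = false
m9 = T NAND m8 = false NAND false = true
m10 = S NAND m7 = false NAND true = true
m11 = m3 XNOR S = false XNOR false = true
m12 = NOT m9 = NOT true = false
m14 = m12 XOR m7 = false XOR true = true

m1 = false, m10 = true, m11 = true, m14 = true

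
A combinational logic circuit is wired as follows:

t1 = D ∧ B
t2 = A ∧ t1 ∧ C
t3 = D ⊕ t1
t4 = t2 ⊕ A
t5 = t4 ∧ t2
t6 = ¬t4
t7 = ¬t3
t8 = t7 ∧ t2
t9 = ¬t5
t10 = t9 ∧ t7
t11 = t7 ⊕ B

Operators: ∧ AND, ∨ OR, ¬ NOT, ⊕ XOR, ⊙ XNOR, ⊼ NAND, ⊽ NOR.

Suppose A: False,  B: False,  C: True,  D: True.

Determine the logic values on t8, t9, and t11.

t1 = D AND B = True AND False = False
t2 = A AND t1 AND C = False AND False AND True = False
t3 = D XOR t1 = True XOR False = True
t4 = t2 XOR A = False XOR False = False
t5 = t4 AND t2 = False AND False = False
t7 = NOT t3 = NOT True = False
t8 = t7 AND t2 = False AND False = False
t9 = NOT t5 = NOT False = True
t11 = t7 XOR B = False XOR False = False

t8 = False, t9 = True, t11 = False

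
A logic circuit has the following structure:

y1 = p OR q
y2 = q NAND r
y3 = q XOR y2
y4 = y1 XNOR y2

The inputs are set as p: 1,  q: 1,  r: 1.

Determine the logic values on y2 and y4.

y1 = p OR q = 1 OR 1 = 1
y2 = q NAND r = 1 NAND 1 = 0
y4 = y1 XNOR y2 = 1 XNOR 0 = 0

y2 = 0, y4 = 0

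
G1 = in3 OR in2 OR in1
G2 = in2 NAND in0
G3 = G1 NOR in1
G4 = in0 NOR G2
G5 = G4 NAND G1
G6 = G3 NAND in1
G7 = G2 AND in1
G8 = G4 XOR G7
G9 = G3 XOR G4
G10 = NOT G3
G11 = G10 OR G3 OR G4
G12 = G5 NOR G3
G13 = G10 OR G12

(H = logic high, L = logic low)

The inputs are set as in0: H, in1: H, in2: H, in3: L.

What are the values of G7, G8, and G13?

G1 = in3 OR in2 OR in1 = L OR H OR H = H
G2 = in2 NAND in0 = H NAND H = L
G3 = G1 NOR in1 = H NOR H = L
G4 = in0 NOR G2 = H NOR L = L
G5 = G4 NAND G1 = L NAND H = H
G7 = G2 AND in1 = L AND H = L
G8 = G4 XOR G7 = L XOR L = L
G10 = NOT G3 = NOT L = H
G12 = G5 NOR G3 = H NOR L = L
G13 = G10 OR G12 = H OR L = H

G7 = L  G8 = L  G13 = H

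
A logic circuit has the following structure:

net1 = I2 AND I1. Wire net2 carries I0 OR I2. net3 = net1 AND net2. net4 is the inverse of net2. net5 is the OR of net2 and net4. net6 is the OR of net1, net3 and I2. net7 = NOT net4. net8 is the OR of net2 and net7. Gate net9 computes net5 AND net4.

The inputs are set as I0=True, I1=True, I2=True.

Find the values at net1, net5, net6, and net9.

net1 = True, net5 = True, net6 = True, net9 = False

net1 = I2 AND I1 = True AND True = True
net2 = I0 OR I2 = True OR True = True
net3 = net1 AND net2 = True AND True = True
net4 = NOT net2 = NOT True = False
net5 = net2 OR net4 = True OR False = True
net6 = net1 OR net3 OR I2 = True OR True OR True = True
net9 = net5 AND net4 = True AND False = False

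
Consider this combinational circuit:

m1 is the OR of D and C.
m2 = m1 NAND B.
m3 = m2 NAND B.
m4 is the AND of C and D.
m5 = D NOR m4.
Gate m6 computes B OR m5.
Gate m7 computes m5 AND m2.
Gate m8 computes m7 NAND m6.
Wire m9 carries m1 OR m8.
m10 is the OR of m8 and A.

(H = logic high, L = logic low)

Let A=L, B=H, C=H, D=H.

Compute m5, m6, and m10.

m5 = L, m6 = H, m10 = H

m1 = D OR C = H OR H = H
m2 = m1 NAND B = H NAND H = L
m4 = C AND D = H AND H = H
m5 = D NOR m4 = H NOR H = L
m6 = B OR m5 = H OR L = H
m7 = m5 AND m2 = L AND L = L
m8 = m7 NAND m6 = L NAND H = H
m10 = m8 OR A = H OR L = H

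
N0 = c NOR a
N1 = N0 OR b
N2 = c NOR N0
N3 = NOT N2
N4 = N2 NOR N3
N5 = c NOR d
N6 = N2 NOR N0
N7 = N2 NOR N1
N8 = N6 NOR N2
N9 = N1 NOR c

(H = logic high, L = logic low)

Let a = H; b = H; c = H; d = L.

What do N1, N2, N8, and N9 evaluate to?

N1 = H, N2 = L, N8 = L, N9 = L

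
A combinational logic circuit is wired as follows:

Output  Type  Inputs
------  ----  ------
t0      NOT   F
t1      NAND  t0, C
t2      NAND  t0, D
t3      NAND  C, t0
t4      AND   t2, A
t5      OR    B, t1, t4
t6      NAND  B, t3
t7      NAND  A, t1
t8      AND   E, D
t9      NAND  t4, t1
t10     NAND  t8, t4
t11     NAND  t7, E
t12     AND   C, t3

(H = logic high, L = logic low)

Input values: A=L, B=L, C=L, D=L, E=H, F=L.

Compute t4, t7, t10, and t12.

t4 = L, t7 = H, t10 = H, t12 = L

t0 = NOT F = NOT L = H
t1 = t0 NAND C = H NAND L = H
t2 = t0 NAND D = H NAND L = H
t3 = C NAND t0 = L NAND H = H
t4 = t2 AND A = H AND L = L
t7 = A NAND t1 = L NAND H = H
t8 = E AND D = H AND L = L
t10 = t8 NAND t4 = L NAND L = H
t12 = C AND t3 = L AND H = L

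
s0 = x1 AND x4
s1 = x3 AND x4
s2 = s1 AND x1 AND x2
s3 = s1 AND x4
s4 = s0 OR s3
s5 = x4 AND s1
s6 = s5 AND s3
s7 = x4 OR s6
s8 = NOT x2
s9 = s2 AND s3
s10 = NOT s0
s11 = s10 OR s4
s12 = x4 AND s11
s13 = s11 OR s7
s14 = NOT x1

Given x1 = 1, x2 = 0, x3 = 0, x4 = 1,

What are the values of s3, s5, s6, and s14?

s3 = 0, s5 = 0, s6 = 0, s14 = 0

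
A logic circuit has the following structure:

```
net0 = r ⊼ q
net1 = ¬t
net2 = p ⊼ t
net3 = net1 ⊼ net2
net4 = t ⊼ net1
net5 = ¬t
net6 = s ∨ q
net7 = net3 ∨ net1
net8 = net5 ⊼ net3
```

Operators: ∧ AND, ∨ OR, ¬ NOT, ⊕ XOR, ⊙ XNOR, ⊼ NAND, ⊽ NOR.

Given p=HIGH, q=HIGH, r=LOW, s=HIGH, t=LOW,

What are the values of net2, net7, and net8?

net1 = NOT t = NOT LOW = HIGH
net2 = p NAND t = HIGH NAND LOW = HIGH
net3 = net1 NAND net2 = HIGH NAND HIGH = LOW
net5 = NOT t = NOT LOW = HIGH
net7 = net3 OR net1 = LOW OR HIGH = HIGH
net8 = net5 NAND net3 = HIGH NAND LOW = HIGH

net2 = HIGH, net7 = HIGH, net8 = HIGH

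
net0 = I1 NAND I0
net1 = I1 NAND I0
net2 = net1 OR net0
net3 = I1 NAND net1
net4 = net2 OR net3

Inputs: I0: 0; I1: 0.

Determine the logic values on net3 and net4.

net3 = 1, net4 = 1

net0 = I1 NAND I0 = 0 NAND 0 = 1
net1 = I1 NAND I0 = 0 NAND 0 = 1
net2 = net1 OR net0 = 1 OR 1 = 1
net3 = I1 NAND net1 = 0 NAND 1 = 1
net4 = net2 OR net3 = 1 OR 1 = 1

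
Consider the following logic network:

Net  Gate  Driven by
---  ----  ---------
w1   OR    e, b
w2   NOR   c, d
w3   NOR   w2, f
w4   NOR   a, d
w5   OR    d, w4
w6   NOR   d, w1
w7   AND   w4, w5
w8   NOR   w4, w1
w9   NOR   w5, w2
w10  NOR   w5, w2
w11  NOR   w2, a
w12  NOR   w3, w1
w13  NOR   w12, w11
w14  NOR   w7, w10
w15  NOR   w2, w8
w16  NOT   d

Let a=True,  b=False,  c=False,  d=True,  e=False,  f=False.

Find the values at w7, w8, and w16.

w1 = e OR b = False OR False = False
w4 = a NOR d = True NOR True = False
w5 = d OR w4 = True OR False = True
w7 = w4 AND w5 = False AND True = False
w8 = w4 NOR w1 = False NOR False = True
w16 = NOT d = NOT True = False

w7 = False; w8 = True; w16 = False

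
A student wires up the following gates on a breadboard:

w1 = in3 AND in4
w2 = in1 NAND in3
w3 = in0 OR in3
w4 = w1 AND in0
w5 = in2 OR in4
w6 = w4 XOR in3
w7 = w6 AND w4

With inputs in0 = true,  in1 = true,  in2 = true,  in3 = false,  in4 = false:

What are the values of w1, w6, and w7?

w1 = in3 AND in4 = false AND false = false
w4 = w1 AND in0 = false AND true = false
w6 = w4 XOR in3 = false XOR false = false
w7 = w6 AND w4 = false AND false = false

w1 = false; w6 = false; w7 = false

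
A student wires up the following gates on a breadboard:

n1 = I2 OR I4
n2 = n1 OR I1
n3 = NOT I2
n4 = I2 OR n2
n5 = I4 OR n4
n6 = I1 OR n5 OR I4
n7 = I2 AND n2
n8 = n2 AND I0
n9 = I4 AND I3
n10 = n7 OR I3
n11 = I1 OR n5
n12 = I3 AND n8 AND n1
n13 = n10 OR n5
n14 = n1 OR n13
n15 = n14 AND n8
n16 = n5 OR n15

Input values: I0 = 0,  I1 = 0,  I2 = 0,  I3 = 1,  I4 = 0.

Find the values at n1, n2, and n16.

n1 = 0  n2 = 0  n16 = 0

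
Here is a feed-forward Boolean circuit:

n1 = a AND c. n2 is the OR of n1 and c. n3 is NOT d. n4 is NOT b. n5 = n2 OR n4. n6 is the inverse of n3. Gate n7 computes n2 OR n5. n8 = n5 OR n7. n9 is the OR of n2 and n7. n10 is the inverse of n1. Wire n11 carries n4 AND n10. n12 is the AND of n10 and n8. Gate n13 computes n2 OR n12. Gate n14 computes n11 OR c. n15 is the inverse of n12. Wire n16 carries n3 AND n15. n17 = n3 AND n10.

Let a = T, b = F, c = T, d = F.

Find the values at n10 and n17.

n10 = F; n17 = F

n1 = a AND c = T AND T = T
n3 = NOT d = NOT F = T
n10 = NOT n1 = NOT T = F
n17 = n3 AND n10 = T AND F = F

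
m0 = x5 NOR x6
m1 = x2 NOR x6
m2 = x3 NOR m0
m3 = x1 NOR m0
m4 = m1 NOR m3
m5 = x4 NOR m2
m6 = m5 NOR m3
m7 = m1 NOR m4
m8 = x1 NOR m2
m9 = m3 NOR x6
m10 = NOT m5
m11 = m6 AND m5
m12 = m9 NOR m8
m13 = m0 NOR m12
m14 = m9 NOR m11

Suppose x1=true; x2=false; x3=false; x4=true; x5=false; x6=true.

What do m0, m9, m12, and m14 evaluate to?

m0 = false  m9 = false  m12 = true  m14 = true

m0 = x5 NOR x6 = false NOR true = false
m2 = x3 NOR m0 = false NOR false = true
m3 = x1 NOR m0 = true NOR false = false
m5 = x4 NOR m2 = true NOR true = false
m6 = m5 NOR m3 = false NOR false = true
m8 = x1 NOR m2 = true NOR true = false
m9 = m3 NOR x6 = false NOR true = false
m11 = m6 AND m5 = true AND false = false
m12 = m9 NOR m8 = false NOR false = true
m14 = m9 NOR m11 = false NOR false = true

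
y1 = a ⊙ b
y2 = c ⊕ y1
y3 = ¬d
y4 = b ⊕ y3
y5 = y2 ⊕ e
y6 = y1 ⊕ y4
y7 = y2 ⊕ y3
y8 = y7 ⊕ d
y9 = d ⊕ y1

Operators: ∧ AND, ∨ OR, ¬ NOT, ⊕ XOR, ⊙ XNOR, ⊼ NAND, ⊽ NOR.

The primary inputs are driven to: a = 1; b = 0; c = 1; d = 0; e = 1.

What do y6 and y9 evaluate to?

y1 = a XNOR b = 1 XNOR 0 = 0
y3 = NOT d = NOT 0 = 1
y4 = b XOR y3 = 0 XOR 1 = 1
y6 = y1 XOR y4 = 0 XOR 1 = 1
y9 = d XOR y1 = 0 XOR 0 = 0

y6 = 1, y9 = 0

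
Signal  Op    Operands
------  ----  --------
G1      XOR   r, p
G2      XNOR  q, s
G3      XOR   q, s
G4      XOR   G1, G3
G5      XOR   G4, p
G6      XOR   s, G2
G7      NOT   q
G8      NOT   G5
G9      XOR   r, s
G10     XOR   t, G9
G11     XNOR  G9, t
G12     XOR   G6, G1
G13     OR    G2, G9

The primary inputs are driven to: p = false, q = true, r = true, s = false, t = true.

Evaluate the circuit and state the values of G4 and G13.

G4 = false, G13 = true

G1 = r XOR p = true XOR false = true
G2 = q XNOR s = true XNOR false = false
G3 = q XOR s = true XOR false = true
G4 = G1 XOR G3 = true XOR true = false
G9 = r XOR s = true XOR false = true
G13 = G2 OR G9 = false OR true = true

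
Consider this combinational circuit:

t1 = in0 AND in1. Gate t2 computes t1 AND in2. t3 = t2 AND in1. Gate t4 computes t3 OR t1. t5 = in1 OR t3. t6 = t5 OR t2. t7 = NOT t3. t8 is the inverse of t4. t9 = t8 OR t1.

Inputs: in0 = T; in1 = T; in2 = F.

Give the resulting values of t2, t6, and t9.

t2 = F, t6 = T, t9 = T

t1 = in0 AND in1 = T AND T = T
t2 = t1 AND in2 = T AND F = F
t3 = t2 AND in1 = F AND T = F
t4 = t3 OR t1 = F OR T = T
t5 = in1 OR t3 = T OR F = T
t6 = t5 OR t2 = T OR F = T
t8 = NOT t4 = NOT T = F
t9 = t8 OR t1 = F OR T = T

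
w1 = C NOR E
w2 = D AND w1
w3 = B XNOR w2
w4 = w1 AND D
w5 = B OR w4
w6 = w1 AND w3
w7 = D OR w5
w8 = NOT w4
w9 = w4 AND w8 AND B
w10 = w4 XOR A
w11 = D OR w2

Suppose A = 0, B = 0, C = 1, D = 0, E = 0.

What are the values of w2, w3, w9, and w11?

w2 = 0, w3 = 1, w9 = 0, w11 = 0

w1 = C NOR E = 1 NOR 0 = 0
w2 = D AND w1 = 0 AND 0 = 0
w3 = B XNOR w2 = 0 XNOR 0 = 1
w4 = w1 AND D = 0 AND 0 = 0
w8 = NOT w4 = NOT 0 = 1
w9 = w4 AND w8 AND B = 0 AND 1 AND 0 = 0
w11 = D OR w2 = 0 OR 0 = 0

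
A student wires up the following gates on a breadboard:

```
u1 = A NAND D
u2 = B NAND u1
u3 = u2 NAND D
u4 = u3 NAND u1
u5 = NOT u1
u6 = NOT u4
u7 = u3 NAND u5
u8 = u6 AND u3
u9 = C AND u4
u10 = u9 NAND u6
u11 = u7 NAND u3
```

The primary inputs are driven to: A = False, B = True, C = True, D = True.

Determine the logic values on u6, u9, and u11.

u6 = True  u9 = False  u11 = False

u1 = A NAND D = False NAND True = True
u2 = B NAND u1 = True NAND True = False
u3 = u2 NAND D = False NAND True = True
u4 = u3 NAND u1 = True NAND True = False
u5 = NOT u1 = NOT True = False
u6 = NOT u4 = NOT False = True
u7 = u3 NAND u5 = True NAND False = True
u9 = C AND u4 = True AND False = False
u11 = u7 NAND u3 = True NAND True = False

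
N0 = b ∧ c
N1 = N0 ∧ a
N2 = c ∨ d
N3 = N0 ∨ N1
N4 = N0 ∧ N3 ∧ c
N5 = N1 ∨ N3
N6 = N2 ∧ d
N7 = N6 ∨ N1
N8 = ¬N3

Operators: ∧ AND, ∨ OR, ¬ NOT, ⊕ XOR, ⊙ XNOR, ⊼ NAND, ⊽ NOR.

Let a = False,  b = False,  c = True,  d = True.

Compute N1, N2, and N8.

N0 = b AND c = False AND True = False
N1 = N0 AND a = False AND False = False
N2 = c OR d = True OR True = True
N3 = N0 OR N1 = False OR False = False
N8 = NOT N3 = NOT False = True

N1 = False, N2 = True, N8 = True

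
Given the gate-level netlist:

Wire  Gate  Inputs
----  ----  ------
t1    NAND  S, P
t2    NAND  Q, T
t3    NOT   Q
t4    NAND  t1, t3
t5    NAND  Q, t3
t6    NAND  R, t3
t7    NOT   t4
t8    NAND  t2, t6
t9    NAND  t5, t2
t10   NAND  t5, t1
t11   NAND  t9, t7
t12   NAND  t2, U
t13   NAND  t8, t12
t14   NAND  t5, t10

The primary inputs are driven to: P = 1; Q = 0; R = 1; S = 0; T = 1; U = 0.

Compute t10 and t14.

t10 = 0  t14 = 1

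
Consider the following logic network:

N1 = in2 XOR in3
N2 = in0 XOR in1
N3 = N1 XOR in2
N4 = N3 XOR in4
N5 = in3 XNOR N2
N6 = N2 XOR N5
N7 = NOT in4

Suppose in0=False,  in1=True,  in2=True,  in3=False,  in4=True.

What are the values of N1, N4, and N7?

N1 = in2 XOR in3 = True XOR False = True
N3 = N1 XOR in2 = True XOR True = False
N4 = N3 XOR in4 = False XOR True = True
N7 = NOT in4 = NOT True = False

N1 = True, N4 = True, N7 = False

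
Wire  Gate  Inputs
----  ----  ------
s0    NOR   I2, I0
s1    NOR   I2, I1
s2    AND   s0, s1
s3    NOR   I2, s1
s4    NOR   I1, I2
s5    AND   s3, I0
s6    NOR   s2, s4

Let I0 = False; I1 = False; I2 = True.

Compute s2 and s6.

s0 = I2 NOR I0 = True NOR False = False
s1 = I2 NOR I1 = True NOR False = False
s2 = s0 AND s1 = False AND False = False
s4 = I1 NOR I2 = False NOR True = False
s6 = s2 NOR s4 = False NOR False = True

s2 = False  s6 = True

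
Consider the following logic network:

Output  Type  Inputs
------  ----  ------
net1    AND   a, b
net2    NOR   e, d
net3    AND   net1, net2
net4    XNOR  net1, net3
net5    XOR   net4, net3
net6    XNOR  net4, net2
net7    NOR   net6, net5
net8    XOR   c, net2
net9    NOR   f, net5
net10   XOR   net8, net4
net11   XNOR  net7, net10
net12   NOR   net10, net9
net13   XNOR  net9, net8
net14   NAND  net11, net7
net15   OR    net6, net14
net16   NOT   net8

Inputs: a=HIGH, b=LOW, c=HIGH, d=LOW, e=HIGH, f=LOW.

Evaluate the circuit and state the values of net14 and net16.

net14 = HIGH, net16 = LOW

net1 = a AND b = HIGH AND LOW = LOW
net2 = e NOR d = HIGH NOR LOW = LOW
net3 = net1 AND net2 = LOW AND LOW = LOW
net4 = net1 XNOR net3 = LOW XNOR LOW = HIGH
net5 = net4 XOR net3 = HIGH XOR LOW = HIGH
net6 = net4 XNOR net2 = HIGH XNOR LOW = LOW
net7 = net6 NOR net5 = LOW NOR HIGH = LOW
net8 = c XOR net2 = HIGH XOR LOW = HIGH
net10 = net8 XOR net4 = HIGH XOR HIGH = LOW
net11 = net7 XNOR net10 = LOW XNOR LOW = HIGH
net14 = net11 NAND net7 = HIGH NAND LOW = HIGH
net16 = NOT net8 = NOT HIGH = LOW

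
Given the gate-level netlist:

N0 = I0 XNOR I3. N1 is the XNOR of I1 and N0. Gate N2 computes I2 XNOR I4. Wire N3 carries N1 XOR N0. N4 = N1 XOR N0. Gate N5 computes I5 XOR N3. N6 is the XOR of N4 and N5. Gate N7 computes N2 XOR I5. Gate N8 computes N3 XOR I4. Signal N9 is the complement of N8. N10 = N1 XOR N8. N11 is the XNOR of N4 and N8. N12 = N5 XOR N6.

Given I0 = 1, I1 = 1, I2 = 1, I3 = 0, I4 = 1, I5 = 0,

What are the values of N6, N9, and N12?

N6 = 0  N9 = 0  N12 = 0

N0 = I0 XNOR I3 = 1 XNOR 0 = 0
N1 = I1 XNOR N0 = 1 XNOR 0 = 0
N3 = N1 XOR N0 = 0 XOR 0 = 0
N4 = N1 XOR N0 = 0 XOR 0 = 0
N5 = I5 XOR N3 = 0 XOR 0 = 0
N6 = N4 XOR N5 = 0 XOR 0 = 0
N8 = N3 XOR I4 = 0 XOR 1 = 1
N9 = NOT N8 = NOT 1 = 0
N12 = N5 XOR N6 = 0 XOR 0 = 0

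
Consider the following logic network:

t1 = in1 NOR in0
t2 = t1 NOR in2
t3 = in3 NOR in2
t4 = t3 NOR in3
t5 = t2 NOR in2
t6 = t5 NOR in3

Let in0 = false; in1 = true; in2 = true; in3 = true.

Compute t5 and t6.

t5 = false, t6 = false

t1 = in1 NOR in0 = true NOR false = false
t2 = t1 NOR in2 = false NOR true = false
t5 = t2 NOR in2 = false NOR true = false
t6 = t5 NOR in3 = false NOR true = false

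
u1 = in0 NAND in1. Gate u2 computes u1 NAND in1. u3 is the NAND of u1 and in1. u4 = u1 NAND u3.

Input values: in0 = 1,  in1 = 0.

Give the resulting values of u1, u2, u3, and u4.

u1 = in0 NAND in1 = 1 NAND 0 = 1
u2 = u1 NAND in1 = 1 NAND 0 = 1
u3 = u1 NAND in1 = 1 NAND 0 = 1
u4 = u1 NAND u3 = 1 NAND 1 = 0

u1 = 1, u2 = 1, u3 = 1, u4 = 0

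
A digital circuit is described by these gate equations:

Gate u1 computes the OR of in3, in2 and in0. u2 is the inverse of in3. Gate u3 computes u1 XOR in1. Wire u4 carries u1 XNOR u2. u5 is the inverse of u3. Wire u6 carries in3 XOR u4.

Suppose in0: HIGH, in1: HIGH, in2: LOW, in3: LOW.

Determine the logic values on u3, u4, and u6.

u1 = in3 OR in2 OR in0 = LOW OR LOW OR HIGH = HIGH
u2 = NOT in3 = NOT LOW = HIGH
u3 = u1 XOR in1 = HIGH XOR HIGH = LOW
u4 = u1 XNOR u2 = HIGH XNOR HIGH = HIGH
u6 = in3 XOR u4 = LOW XOR HIGH = HIGH

u3 = LOW, u4 = HIGH, u6 = HIGH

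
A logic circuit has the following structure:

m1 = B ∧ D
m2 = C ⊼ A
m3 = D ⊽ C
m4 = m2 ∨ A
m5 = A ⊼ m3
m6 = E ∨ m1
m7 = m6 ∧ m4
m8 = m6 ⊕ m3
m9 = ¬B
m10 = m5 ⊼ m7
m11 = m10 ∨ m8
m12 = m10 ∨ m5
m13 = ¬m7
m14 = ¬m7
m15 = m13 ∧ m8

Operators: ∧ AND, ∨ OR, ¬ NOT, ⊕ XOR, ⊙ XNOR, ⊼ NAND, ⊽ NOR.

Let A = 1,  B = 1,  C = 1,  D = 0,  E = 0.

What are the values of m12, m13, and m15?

m12 = 1, m13 = 1, m15 = 0

m1 = B AND D = 1 AND 0 = 0
m2 = C NAND A = 1 NAND 1 = 0
m3 = D NOR C = 0 NOR 1 = 0
m4 = m2 OR A = 0 OR 1 = 1
m5 = A NAND m3 = 1 NAND 0 = 1
m6 = E OR m1 = 0 OR 0 = 0
m7 = m6 AND m4 = 0 AND 1 = 0
m8 = m6 XOR m3 = 0 XOR 0 = 0
m10 = m5 NAND m7 = 1 NAND 0 = 1
m12 = m10 OR m5 = 1 OR 1 = 1
m13 = NOT m7 = NOT 0 = 1
m15 = m13 AND m8 = 1 AND 0 = 0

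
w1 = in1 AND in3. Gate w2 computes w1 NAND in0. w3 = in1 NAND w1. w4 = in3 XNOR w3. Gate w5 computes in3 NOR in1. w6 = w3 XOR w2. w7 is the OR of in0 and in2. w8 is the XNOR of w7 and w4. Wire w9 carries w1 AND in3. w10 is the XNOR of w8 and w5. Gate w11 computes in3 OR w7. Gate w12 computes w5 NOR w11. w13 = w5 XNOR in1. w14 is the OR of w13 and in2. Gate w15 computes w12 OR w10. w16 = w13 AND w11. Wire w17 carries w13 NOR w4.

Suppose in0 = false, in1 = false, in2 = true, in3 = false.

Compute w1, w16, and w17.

w1 = in1 AND in3 = false AND false = false
w3 = in1 NAND w1 = false NAND false = true
w4 = in3 XNOR w3 = false XNOR true = false
w5 = in3 NOR in1 = false NOR false = true
w7 = in0 OR in2 = false OR true = true
w11 = in3 OR w7 = false OR true = true
w13 = w5 XNOR in1 = true XNOR false = false
w16 = w13 AND w11 = false AND true = false
w17 = w13 NOR w4 = false NOR false = true

w1 = false  w16 = false  w17 = true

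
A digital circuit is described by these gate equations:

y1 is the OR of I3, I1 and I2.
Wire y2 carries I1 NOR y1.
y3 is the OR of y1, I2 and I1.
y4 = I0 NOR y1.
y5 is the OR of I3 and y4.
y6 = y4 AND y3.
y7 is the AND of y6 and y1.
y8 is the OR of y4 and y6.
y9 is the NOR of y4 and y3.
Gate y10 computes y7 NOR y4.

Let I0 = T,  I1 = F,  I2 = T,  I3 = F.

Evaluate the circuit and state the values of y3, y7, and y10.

y1 = I3 OR I1 OR I2 = F OR F OR T = T
y3 = y1 OR I2 OR I1 = T OR T OR F = T
y4 = I0 NOR y1 = T NOR T = F
y6 = y4 AND y3 = F AND T = F
y7 = y6 AND y1 = F AND T = F
y10 = y7 NOR y4 = F NOR F = T

y3 = T  y7 = F  y10 = T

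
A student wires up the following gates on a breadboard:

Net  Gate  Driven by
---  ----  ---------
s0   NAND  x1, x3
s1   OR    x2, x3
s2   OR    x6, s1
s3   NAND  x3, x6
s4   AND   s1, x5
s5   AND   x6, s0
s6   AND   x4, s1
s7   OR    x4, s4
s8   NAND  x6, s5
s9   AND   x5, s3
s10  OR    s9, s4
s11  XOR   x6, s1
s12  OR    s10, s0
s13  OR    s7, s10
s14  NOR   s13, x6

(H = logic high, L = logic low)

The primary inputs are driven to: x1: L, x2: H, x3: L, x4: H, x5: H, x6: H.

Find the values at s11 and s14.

s1 = x2 OR x3 = H OR L = H
s3 = x3 NAND x6 = L NAND H = H
s4 = s1 AND x5 = H AND H = H
s7 = x4 OR s4 = H OR H = H
s9 = x5 AND s3 = H AND H = H
s10 = s9 OR s4 = H OR H = H
s11 = x6 XOR s1 = H XOR H = L
s13 = s7 OR s10 = H OR H = H
s14 = s13 NOR x6 = H NOR H = L

s11 = L; s14 = L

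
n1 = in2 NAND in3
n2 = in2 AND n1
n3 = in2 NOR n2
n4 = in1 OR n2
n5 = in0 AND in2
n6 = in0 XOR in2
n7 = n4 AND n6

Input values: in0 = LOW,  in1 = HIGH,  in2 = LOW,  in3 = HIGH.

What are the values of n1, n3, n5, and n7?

n1 = in2 NAND in3 = LOW NAND HIGH = HIGH
n2 = in2 AND n1 = LOW AND HIGH = LOW
n3 = in2 NOR n2 = LOW NOR LOW = HIGH
n4 = in1 OR n2 = HIGH OR LOW = HIGH
n5 = in0 AND in2 = LOW AND LOW = LOW
n6 = in0 XOR in2 = LOW XOR LOW = LOW
n7 = n4 AND n6 = HIGH AND LOW = LOW

n1 = HIGH, n3 = HIGH, n5 = LOW, n7 = LOW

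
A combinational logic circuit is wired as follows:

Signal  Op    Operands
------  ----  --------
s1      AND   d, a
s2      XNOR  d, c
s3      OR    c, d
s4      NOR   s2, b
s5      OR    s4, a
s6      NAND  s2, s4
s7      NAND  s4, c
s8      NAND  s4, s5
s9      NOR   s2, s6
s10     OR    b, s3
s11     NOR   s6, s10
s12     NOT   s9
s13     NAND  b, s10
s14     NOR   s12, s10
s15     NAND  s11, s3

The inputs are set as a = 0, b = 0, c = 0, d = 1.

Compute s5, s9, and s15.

s5 = 1; s9 = 0; s15 = 1

s2 = d XNOR c = 1 XNOR 0 = 0
s3 = c OR d = 0 OR 1 = 1
s4 = s2 NOR b = 0 NOR 0 = 1
s5 = s4 OR a = 1 OR 0 = 1
s6 = s2 NAND s4 = 0 NAND 1 = 1
s9 = s2 NOR s6 = 0 NOR 1 = 0
s10 = b OR s3 = 0 OR 1 = 1
s11 = s6 NOR s10 = 1 NOR 1 = 0
s15 = s11 NAND s3 = 0 NAND 1 = 1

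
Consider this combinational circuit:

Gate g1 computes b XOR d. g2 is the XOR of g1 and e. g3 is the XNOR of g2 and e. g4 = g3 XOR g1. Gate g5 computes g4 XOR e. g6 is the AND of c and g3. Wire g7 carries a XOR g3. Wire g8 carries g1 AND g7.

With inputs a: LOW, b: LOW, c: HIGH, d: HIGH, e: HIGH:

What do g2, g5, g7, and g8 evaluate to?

g1 = b XOR d = LOW XOR HIGH = HIGH
g2 = g1 XOR e = HIGH XOR HIGH = LOW
g3 = g2 XNOR e = LOW XNOR HIGH = LOW
g4 = g3 XOR g1 = LOW XOR HIGH = HIGH
g5 = g4 XOR e = HIGH XOR HIGH = LOW
g7 = a XOR g3 = LOW XOR LOW = LOW
g8 = g1 AND g7 = HIGH AND LOW = LOW

g2 = LOW, g5 = LOW, g7 = LOW, g8 = LOW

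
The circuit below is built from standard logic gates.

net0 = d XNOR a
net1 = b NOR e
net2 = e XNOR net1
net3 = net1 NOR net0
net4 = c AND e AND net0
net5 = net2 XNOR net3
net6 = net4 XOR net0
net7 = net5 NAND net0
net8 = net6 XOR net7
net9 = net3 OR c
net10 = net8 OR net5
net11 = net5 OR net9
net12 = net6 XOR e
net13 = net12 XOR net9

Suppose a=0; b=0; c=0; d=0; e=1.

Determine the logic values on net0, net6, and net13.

net0 = 1, net6 = 1, net13 = 0

net0 = d XNOR a = 0 XNOR 0 = 1
net1 = b NOR e = 0 NOR 1 = 0
net3 = net1 NOR net0 = 0 NOR 1 = 0
net4 = c AND e AND net0 = 0 AND 1 AND 1 = 0
net6 = net4 XOR net0 = 0 XOR 1 = 1
net9 = net3 OR c = 0 OR 0 = 0
net12 = net6 XOR e = 1 XOR 1 = 0
net13 = net12 XOR net9 = 0 XOR 0 = 0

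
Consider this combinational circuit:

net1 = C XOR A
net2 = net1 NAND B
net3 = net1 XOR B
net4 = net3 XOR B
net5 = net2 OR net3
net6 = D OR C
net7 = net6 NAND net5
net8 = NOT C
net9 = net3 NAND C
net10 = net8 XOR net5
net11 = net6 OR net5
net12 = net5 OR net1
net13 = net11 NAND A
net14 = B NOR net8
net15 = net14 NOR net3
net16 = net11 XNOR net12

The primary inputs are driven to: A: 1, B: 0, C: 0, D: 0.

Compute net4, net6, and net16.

net1 = C XOR A = 0 XOR 1 = 1
net2 = net1 NAND B = 1 NAND 0 = 1
net3 = net1 XOR B = 1 XOR 0 = 1
net4 = net3 XOR B = 1 XOR 0 = 1
net5 = net2 OR net3 = 1 OR 1 = 1
net6 = D OR C = 0 OR 0 = 0
net11 = net6 OR net5 = 0 OR 1 = 1
net12 = net5 OR net1 = 1 OR 1 = 1
net16 = net11 XNOR net12 = 1 XNOR 1 = 1

net4 = 1, net6 = 0, net16 = 1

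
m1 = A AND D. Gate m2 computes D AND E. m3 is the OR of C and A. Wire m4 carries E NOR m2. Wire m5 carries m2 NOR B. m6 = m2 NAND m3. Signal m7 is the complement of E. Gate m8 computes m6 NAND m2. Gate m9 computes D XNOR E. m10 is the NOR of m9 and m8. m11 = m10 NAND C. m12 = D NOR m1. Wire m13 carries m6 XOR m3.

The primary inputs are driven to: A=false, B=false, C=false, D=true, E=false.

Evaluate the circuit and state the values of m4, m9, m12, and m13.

m1 = A AND D = false AND true = false
m2 = D AND E = true AND false = false
m3 = C OR A = false OR false = false
m4 = E NOR m2 = false NOR false = true
m6 = m2 NAND m3 = false NAND false = true
m9 = D XNOR E = true XNOR false = false
m12 = D NOR m1 = true NOR false = false
m13 = m6 XOR m3 = true XOR false = true

m4 = true; m9 = false; m12 = false; m13 = true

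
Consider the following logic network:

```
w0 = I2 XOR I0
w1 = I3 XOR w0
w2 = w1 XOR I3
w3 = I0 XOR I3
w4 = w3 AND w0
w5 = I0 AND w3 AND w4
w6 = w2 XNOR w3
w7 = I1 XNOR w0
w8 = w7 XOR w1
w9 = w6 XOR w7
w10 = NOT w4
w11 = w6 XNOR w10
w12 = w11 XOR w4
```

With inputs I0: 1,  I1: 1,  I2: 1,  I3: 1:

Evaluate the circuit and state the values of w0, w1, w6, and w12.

w0 = 0, w1 = 1, w6 = 1, w12 = 1

w0 = I2 XOR I0 = 1 XOR 1 = 0
w1 = I3 XOR w0 = 1 XOR 0 = 1
w2 = w1 XOR I3 = 1 XOR 1 = 0
w3 = I0 XOR I3 = 1 XOR 1 = 0
w4 = w3 AND w0 = 0 AND 0 = 0
w6 = w2 XNOR w3 = 0 XNOR 0 = 1
w10 = NOT w4 = NOT 0 = 1
w11 = w6 XNOR w10 = 1 XNOR 1 = 1
w12 = w11 XOR w4 = 1 XOR 0 = 1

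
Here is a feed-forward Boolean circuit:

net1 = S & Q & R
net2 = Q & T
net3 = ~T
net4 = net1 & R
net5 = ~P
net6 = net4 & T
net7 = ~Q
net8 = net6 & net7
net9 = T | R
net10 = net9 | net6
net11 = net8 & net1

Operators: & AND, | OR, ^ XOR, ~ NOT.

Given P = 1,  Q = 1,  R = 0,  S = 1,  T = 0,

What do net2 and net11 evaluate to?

net2 = 0, net11 = 0

net1 = S AND Q AND R = 1 AND 1 AND 0 = 0
net2 = Q AND T = 1 AND 0 = 0
net4 = net1 AND R = 0 AND 0 = 0
net6 = net4 AND T = 0 AND 0 = 0
net7 = NOT Q = NOT 1 = 0
net8 = net6 AND net7 = 0 AND 0 = 0
net11 = net8 AND net1 = 0 AND 0 = 0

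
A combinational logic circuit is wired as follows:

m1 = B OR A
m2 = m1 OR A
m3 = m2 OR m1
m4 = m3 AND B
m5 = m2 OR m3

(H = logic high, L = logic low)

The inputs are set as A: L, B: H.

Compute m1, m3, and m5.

m1 = H  m3 = H  m5 = H

m1 = B OR A = H OR L = H
m2 = m1 OR A = H OR L = H
m3 = m2 OR m1 = H OR H = H
m5 = m2 OR m3 = H OR H = H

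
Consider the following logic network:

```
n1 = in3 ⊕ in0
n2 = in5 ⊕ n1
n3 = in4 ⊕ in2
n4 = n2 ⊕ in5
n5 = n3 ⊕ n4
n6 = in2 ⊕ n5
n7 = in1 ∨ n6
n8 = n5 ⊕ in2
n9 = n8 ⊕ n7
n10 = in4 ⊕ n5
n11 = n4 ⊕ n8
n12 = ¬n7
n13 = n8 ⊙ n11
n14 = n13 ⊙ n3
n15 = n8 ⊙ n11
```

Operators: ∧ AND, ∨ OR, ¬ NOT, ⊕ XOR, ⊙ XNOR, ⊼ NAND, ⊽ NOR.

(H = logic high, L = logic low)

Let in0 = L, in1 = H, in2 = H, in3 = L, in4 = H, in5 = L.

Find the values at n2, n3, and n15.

n1 = in3 XOR in0 = L XOR L = L
n2 = in5 XOR n1 = L XOR L = L
n3 = in4 XOR in2 = H XOR H = L
n4 = n2 XOR in5 = L XOR L = L
n5 = n3 XOR n4 = L XOR L = L
n8 = n5 XOR in2 = L XOR H = H
n11 = n4 XOR n8 = L XOR H = H
n15 = n8 XNOR n11 = H XNOR H = H

n2 = L, n3 = L, n15 = H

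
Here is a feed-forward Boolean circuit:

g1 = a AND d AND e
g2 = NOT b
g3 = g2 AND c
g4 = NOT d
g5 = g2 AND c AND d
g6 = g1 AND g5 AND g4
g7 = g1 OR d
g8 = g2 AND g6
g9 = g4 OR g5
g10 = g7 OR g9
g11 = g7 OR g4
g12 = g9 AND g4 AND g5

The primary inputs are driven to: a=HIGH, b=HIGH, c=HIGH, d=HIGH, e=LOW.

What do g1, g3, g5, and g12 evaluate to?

g1 = a AND d AND e = HIGH AND HIGH AND LOW = LOW
g2 = NOT b = NOT HIGH = LOW
g3 = g2 AND c = LOW AND HIGH = LOW
g4 = NOT d = NOT HIGH = LOW
g5 = g2 AND c AND d = LOW AND HIGH AND HIGH = LOW
g9 = g4 OR g5 = LOW OR LOW = LOW
g12 = g9 AND g4 AND g5 = LOW AND LOW AND LOW = LOW

g1 = LOW, g3 = LOW, g5 = LOW, g12 = LOW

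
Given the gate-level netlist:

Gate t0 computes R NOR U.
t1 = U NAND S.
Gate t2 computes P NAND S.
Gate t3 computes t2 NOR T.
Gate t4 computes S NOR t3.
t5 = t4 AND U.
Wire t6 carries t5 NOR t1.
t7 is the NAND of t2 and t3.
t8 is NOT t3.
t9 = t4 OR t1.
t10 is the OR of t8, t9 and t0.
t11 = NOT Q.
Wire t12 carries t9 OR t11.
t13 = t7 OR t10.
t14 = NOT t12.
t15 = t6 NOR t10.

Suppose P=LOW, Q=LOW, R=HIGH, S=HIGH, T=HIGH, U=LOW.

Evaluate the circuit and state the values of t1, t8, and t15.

t0 = R NOR U = HIGH NOR LOW = LOW
t1 = U NAND S = LOW NAND HIGH = HIGH
t2 = P NAND S = LOW NAND HIGH = HIGH
t3 = t2 NOR T = HIGH NOR HIGH = LOW
t4 = S NOR t3 = HIGH NOR LOW = LOW
t5 = t4 AND U = LOW AND LOW = LOW
t6 = t5 NOR t1 = LOW NOR HIGH = LOW
t8 = NOT t3 = NOT LOW = HIGH
t9 = t4 OR t1 = LOW OR HIGH = HIGH
t10 = t8 OR t9 OR t0 = HIGH OR HIGH OR LOW = HIGH
t15 = t6 NOR t10 = LOW NOR HIGH = LOW

t1 = HIGH, t8 = HIGH, t15 = LOW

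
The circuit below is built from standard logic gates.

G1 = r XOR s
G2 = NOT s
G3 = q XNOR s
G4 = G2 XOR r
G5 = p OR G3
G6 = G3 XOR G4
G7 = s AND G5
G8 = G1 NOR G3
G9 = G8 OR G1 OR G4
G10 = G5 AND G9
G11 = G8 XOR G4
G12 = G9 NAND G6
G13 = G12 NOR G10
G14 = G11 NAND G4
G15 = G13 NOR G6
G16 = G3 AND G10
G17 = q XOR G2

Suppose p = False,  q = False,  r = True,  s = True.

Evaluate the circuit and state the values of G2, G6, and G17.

G2 = NOT s = NOT True = False
G3 = q XNOR s = False XNOR True = False
G4 = G2 XOR r = False XOR True = True
G6 = G3 XOR G4 = False XOR True = True
G17 = q XOR G2 = False XOR False = False

G2 = False, G6 = True, G17 = False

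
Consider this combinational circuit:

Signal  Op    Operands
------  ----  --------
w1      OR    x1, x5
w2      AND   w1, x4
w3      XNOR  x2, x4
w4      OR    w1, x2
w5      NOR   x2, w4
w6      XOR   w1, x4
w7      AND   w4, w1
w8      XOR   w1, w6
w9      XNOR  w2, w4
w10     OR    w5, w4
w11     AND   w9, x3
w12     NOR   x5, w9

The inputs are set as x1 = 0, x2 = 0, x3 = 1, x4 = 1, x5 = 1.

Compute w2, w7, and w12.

w2 = 1, w7 = 1, w12 = 0

w1 = x1 OR x5 = 0 OR 1 = 1
w2 = w1 AND x4 = 1 AND 1 = 1
w4 = w1 OR x2 = 1 OR 0 = 1
w7 = w4 AND w1 = 1 AND 1 = 1
w9 = w2 XNOR w4 = 1 XNOR 1 = 1
w12 = x5 NOR w9 = 1 NOR 1 = 0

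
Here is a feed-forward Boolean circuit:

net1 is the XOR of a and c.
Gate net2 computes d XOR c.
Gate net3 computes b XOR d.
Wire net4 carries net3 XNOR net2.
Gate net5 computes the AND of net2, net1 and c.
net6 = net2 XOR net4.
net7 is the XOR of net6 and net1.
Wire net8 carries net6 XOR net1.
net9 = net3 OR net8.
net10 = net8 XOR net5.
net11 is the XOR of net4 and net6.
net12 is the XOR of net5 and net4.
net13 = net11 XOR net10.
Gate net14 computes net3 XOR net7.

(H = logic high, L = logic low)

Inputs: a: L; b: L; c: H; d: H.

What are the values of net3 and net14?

net1 = a XOR c = L XOR H = H
net2 = d XOR c = H XOR H = L
net3 = b XOR d = L XOR H = H
net4 = net3 XNOR net2 = H XNOR L = L
net6 = net2 XOR net4 = L XOR L = L
net7 = net6 XOR net1 = L XOR H = H
net14 = net3 XOR net7 = H XOR H = L

net3 = H  net14 = L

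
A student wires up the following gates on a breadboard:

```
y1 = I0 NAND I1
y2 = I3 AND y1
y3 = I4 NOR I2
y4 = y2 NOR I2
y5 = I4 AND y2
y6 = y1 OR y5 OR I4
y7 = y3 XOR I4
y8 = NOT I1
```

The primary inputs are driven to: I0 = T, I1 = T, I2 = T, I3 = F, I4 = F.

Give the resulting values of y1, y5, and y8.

y1 = I0 NAND I1 = T NAND T = F
y2 = I3 AND y1 = F AND F = F
y5 = I4 AND y2 = F AND F = F
y8 = NOT I1 = NOT T = F

y1 = F, y5 = F, y8 = F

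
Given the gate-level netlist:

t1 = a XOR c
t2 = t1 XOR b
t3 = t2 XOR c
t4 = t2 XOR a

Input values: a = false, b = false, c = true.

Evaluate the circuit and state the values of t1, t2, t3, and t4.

t1 = true  t2 = true  t3 = false  t4 = true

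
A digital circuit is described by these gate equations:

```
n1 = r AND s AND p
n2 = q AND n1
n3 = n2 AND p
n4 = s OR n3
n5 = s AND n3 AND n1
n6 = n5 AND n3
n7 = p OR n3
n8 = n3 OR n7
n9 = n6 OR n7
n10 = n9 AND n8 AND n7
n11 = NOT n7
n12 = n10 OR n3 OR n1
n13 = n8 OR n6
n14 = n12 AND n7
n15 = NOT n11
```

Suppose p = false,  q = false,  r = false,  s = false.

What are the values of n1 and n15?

n1 = false; n15 = false

n1 = r AND s AND p = false AND false AND false = false
n2 = q AND n1 = false AND false = false
n3 = n2 AND p = false AND false = false
n7 = p OR n3 = false OR false = false
n11 = NOT n7 = NOT false = true
n15 = NOT n11 = NOT true = false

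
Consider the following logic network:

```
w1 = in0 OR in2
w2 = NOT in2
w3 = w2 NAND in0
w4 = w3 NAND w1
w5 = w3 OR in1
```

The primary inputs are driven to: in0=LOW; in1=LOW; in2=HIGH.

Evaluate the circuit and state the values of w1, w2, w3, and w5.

w1 = in0 OR in2 = LOW OR HIGH = HIGH
w2 = NOT in2 = NOT HIGH = LOW
w3 = w2 NAND in0 = LOW NAND LOW = HIGH
w5 = w3 OR in1 = HIGH OR LOW = HIGH

w1 = HIGH  w2 = LOW  w3 = HIGH  w5 = HIGH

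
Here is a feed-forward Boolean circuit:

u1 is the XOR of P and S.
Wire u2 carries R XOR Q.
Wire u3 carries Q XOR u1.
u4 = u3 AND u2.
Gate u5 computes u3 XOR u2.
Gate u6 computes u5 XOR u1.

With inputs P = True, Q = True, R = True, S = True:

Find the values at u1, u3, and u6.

u1 = False, u3 = True, u6 = True

u1 = P XOR S = True XOR True = False
u2 = R XOR Q = True XOR True = False
u3 = Q XOR u1 = True XOR False = True
u5 = u3 XOR u2 = True XOR False = True
u6 = u5 XOR u1 = True XOR False = True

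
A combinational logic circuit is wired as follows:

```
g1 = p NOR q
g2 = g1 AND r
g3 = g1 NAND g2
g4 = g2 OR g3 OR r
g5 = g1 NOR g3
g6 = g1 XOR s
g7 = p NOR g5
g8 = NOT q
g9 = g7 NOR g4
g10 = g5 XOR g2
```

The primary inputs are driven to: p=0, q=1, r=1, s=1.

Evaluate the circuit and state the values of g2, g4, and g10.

g2 = 0; g4 = 1; g10 = 0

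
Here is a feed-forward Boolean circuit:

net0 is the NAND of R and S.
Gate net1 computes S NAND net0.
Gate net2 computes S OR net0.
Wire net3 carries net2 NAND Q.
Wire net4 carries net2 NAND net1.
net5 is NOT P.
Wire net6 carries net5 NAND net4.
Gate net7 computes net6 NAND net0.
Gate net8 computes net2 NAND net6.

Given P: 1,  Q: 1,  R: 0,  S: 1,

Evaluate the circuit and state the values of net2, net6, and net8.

net2 = 1; net6 = 1; net8 = 0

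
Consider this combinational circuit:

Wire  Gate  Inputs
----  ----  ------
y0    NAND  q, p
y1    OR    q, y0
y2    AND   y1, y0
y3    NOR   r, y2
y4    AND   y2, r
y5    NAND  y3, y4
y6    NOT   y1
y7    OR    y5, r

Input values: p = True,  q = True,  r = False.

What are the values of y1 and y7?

y0 = q NAND p = True NAND True = False
y1 = q OR y0 = True OR False = True
y2 = y1 AND y0 = True AND False = False
y3 = r NOR y2 = False NOR False = True
y4 = y2 AND r = False AND False = False
y5 = y3 NAND y4 = True NAND False = True
y7 = y5 OR r = True OR False = True

y1 = True; y7 = True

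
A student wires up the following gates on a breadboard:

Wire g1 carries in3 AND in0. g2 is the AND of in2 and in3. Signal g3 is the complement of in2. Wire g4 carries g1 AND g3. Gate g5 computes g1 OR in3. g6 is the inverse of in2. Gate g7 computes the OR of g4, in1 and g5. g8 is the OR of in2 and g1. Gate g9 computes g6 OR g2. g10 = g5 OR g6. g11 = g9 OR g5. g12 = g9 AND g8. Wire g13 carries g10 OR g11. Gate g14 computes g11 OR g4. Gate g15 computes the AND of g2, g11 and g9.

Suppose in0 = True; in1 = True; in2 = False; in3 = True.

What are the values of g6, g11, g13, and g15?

g6 = True; g11 = True; g13 = True; g15 = False

g1 = in3 AND in0 = True AND True = True
g2 = in2 AND in3 = False AND True = False
g5 = g1 OR in3 = True OR True = True
g6 = NOT in2 = NOT False = True
g9 = g6 OR g2 = True OR False = True
g10 = g5 OR g6 = True OR True = True
g11 = g9 OR g5 = True OR True = True
g13 = g10 OR g11 = True OR True = True
g15 = g2 AND g11 AND g9 = False AND True AND True = False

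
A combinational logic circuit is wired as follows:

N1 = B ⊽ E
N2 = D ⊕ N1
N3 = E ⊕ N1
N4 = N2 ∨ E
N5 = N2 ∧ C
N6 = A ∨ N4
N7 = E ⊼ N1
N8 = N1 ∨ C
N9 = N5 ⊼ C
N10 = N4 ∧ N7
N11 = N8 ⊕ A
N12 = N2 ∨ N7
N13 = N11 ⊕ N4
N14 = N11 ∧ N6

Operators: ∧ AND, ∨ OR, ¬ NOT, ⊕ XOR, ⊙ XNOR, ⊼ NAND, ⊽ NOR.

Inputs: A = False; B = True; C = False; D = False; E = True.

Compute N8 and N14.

N1 = B NOR E = True NOR True = False
N2 = D XOR N1 = False XOR False = False
N4 = N2 OR E = False OR True = True
N6 = A OR N4 = False OR True = True
N8 = N1 OR C = False OR False = False
N11 = N8 XOR A = False XOR False = False
N14 = N11 AND N6 = False AND True = False

N8 = False; N14 = False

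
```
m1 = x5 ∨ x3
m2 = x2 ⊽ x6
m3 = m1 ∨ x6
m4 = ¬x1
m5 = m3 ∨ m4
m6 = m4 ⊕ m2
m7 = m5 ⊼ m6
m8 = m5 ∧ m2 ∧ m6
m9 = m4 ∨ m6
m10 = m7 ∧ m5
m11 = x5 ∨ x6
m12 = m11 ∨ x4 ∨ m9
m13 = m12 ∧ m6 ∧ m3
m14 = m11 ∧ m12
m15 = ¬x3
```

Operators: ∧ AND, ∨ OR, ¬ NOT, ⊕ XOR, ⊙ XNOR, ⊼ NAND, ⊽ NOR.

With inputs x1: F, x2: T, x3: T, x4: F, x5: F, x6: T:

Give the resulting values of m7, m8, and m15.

m1 = x5 OR x3 = F OR T = T
m2 = x2 NOR x6 = T NOR T = F
m3 = m1 OR x6 = T OR T = T
m4 = NOT x1 = NOT F = T
m5 = m3 OR m4 = T OR T = T
m6 = m4 XOR m2 = T XOR F = T
m7 = m5 NAND m6 = T NAND T = F
m8 = m5 AND m2 AND m6 = T AND F AND T = F
m15 = NOT x3 = NOT T = F

m7 = F, m8 = F, m15 = F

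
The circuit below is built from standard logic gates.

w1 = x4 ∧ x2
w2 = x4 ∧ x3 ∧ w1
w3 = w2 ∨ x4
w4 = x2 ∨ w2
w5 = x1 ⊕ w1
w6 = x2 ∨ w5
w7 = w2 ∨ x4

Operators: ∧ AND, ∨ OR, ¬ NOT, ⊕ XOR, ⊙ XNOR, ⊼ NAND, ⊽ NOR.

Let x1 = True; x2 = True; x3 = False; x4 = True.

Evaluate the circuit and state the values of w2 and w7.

w1 = x4 AND x2 = True AND True = True
w2 = x4 AND x3 AND w1 = True AND False AND True = False
w7 = w2 OR x4 = False OR True = True

w2 = False, w7 = True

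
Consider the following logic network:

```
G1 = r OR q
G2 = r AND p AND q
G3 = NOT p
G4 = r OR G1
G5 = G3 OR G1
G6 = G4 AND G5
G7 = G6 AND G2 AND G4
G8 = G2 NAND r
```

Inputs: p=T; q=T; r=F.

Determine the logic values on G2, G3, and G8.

G2 = F  G3 = F  G8 = T

G2 = r AND p AND q = F AND T AND T = F
G3 = NOT p = NOT T = F
G8 = G2 NAND r = F NAND F = T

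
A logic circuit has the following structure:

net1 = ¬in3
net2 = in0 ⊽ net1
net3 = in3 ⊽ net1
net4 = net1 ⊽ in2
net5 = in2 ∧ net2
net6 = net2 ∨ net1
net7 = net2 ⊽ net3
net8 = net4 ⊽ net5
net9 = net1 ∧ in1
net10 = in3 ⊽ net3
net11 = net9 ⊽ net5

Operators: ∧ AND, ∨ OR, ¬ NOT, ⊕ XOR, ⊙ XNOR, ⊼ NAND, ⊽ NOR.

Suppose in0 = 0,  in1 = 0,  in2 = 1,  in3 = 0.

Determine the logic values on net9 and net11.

net1 = NOT in3 = NOT 0 = 1
net2 = in0 NOR net1 = 0 NOR 1 = 0
net5 = in2 AND net2 = 1 AND 0 = 0
net9 = net1 AND in1 = 1 AND 0 = 0
net11 = net9 NOR net5 = 0 NOR 0 = 1

net9 = 0; net11 = 1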